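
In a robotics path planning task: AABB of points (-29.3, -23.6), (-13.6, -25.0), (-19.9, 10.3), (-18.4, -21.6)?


x range: [-29.3, -13.6]
y range: [-25, 10.3]
Bounding box: (-29.3,-25) to (-13.6,10.3)

(-29.3,-25) to (-13.6,10.3)


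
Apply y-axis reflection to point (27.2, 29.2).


Reflection over y-axis: (x,y) -> (-x,y)
(27.2, 29.2) -> (-27.2, 29.2)

(-27.2, 29.2)


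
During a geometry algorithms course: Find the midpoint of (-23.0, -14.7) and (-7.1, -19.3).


M = (((-23)+(-7.1))/2, ((-14.7)+(-19.3))/2)
= (-15.05, -17)

(-15.05, -17)


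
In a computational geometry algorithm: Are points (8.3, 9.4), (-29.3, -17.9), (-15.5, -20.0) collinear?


Cross product: ((-29.3)-8.3)*((-20)-9.4) - ((-17.9)-9.4)*((-15.5)-8.3)
= 455.7

No, not collinear


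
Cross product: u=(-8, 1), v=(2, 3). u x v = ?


u x v = u_x*v_y - u_y*v_x = (-8)*3 - 1*2
= (-24) - 2 = -26

-26


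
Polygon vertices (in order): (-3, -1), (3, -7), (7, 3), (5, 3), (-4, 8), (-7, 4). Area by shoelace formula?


Shoelace sum: ((-3)*(-7) - 3*(-1)) + (3*3 - 7*(-7)) + (7*3 - 5*3) + (5*8 - (-4)*3) + ((-4)*4 - (-7)*8) + ((-7)*(-1) - (-3)*4)
= 199
Area = |199|/2 = 99.5

99.5


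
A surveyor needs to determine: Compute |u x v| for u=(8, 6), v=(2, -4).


|u x v| = |8*(-4) - 6*2|
= |(-32) - 12| = 44

44


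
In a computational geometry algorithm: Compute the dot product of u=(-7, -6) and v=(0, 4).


u . v = u_x*v_x + u_y*v_y = (-7)*0 + (-6)*4
= 0 + (-24) = -24

-24


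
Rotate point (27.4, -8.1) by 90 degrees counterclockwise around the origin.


90° CCW: (x,y) -> (-y, x)
(27.4,-8.1) -> (8.1, 27.4)

(8.1, 27.4)


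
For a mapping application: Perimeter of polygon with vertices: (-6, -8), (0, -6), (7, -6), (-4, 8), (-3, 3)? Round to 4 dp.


Sides: (-6, -8)->(0, -6): sqrt(40) = 6.324555, (0, -6)->(7, -6): sqrt(49) = 7, (7, -6)->(-4, 8): sqrt(317) = 17.804494, (-4, 8)->(-3, 3): sqrt(26) = 5.09902, (-3, 3)->(-6, -8): sqrt(130) = 11.401754
Sum = 47.629823
Perimeter = 47.6298

47.6298


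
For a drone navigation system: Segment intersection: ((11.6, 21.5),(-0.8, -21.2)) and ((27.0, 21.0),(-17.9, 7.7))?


Cross products: d1=-227.27, d2=1525.04, d3=663.78, d4=-1088.53
d1*d2 < 0 and d3*d4 < 0? yes

Yes, they intersect


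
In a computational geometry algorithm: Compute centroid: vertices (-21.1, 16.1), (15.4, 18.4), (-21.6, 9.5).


Centroid = ((x_A+x_B+x_C)/3, (y_A+y_B+y_C)/3)
= (((-21.1)+15.4+(-21.6))/3, (16.1+18.4+9.5)/3)
= (-9.1, 14.6667)

(-9.1, 14.6667)


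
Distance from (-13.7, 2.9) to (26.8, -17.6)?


dx=40.5, dy=-20.5
d^2 = 40.5^2 + (-20.5)^2 = 2060.5
d = sqrt(2060.5) = 45.3927

45.3927


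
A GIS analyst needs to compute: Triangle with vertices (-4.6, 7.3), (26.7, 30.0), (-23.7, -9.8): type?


Side lengths squared: AB^2=1494.98, BC^2=4124.2, CA^2=657.22
Sorted: [657.22, 1494.98, 4124.2]
By sides: Scalene, By angles: Obtuse

Scalene, Obtuse


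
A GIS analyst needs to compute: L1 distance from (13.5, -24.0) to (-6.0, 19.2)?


|13.5-(-6)| + |(-24)-19.2| = 19.5 + 43.2 = 62.7

62.7


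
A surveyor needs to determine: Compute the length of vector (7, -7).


|u| = sqrt(7^2 + (-7)^2) = sqrt(98) = 9.8995

9.8995


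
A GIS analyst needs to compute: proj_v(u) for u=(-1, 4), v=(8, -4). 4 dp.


u.v = -24, |v| = sqrt(80) = 8.9443
Scalar projection = u.v / |v| = -24 / sqrt(80) = -2.6833

-2.6833


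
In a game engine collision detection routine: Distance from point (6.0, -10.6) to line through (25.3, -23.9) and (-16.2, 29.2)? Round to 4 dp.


|cross product| = 472.88
|line direction| = sqrt(4541.86) = 67.3933
Distance = 472.88/sqrt(4541.86) = 7.0167

7.0167


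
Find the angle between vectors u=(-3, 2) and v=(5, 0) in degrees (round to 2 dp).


u.v = -15, |u| = sqrt(13) = 3.6056, |v| = sqrt(25) = 5
cos(theta) = u.v/(|u||v|) = -15/sqrt(325) = -0.83205
theta = acos(-0.83205) = 146.31 degrees

146.31 degrees


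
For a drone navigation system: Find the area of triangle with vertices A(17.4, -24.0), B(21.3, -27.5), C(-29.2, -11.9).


Area = |x_A(y_B-y_C) + x_B(y_C-y_A) + x_C(y_A-y_B)|/2
= |(-271.44) + 257.73 + (-102.2)|/2
= 115.91/2 = 57.955

57.955


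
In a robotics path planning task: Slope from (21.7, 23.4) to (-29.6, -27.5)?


slope = (y2-y1)/(x2-x1) = ((-27.5)-23.4)/((-29.6)-21.7) = (-50.9)/(-51.3) = 0.9922

0.9922


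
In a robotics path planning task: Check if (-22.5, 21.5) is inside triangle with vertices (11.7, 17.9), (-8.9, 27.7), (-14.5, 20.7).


Cross products: AB x AP = 261, BC x BP = -60.48, CA x CP = -1.44
All same sign? no

No, outside


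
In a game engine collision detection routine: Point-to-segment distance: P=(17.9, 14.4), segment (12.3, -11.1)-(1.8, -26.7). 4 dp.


Project P onto AB: t = 0 (clamped to [0,1])
Closest point on segment: (12.3, -11.1)
Distance: 26.1077

26.1077


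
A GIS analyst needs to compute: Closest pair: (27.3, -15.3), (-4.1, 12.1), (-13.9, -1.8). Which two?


d(P0,P1) = 41.674, d(P0,P2) = 43.3554, d(P1,P2) = 17.0074
Closest: P1 and P2

Closest pair: (-4.1, 12.1) and (-13.9, -1.8), distance = 17.0074


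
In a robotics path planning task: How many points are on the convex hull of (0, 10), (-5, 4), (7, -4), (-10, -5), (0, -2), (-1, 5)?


Convex hull vertices (CCW): (-10, -5), (7, -4), (0, 10), (-5, 4)
Count = 4

4


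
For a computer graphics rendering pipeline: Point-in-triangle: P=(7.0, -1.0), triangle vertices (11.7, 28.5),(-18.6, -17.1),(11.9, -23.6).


Cross products: AB x AP = 679.53, BC x BP = 657.45, CA x CP = 250.77
All same sign? yes

Yes, inside


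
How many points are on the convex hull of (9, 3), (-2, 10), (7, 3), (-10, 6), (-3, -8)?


Convex hull vertices (CCW): (-10, 6), (-3, -8), (9, 3), (-2, 10)
Count = 4

4


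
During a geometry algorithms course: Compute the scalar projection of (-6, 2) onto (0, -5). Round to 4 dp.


u.v = -10, |v| = sqrt(25) = 5
Scalar projection = u.v / |v| = -10 / sqrt(25) = -2

-2


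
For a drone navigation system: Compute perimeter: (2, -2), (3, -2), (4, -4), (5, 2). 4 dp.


Sides: (2, -2)->(3, -2): sqrt(1) = 1, (3, -2)->(4, -4): sqrt(5) = 2.236068, (4, -4)->(5, 2): sqrt(37) = 6.082763, (5, 2)->(2, -2): sqrt(25) = 5
Sum = 14.318831
Perimeter = 14.3188

14.3188


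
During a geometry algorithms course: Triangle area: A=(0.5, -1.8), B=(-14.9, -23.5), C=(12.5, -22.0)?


Area = |x_A(y_B-y_C) + x_B(y_C-y_A) + x_C(y_A-y_B)|/2
= |(-0.75) + 300.98 + 271.25|/2
= 571.48/2 = 285.74

285.74


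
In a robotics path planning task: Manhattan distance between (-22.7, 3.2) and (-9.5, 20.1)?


|(-22.7)-(-9.5)| + |3.2-20.1| = 13.2 + 16.9 = 30.1

30.1


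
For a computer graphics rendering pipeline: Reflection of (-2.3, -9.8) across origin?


Reflection over origin: (x,y) -> (-x,-y)
(-2.3, -9.8) -> (2.3, 9.8)

(2.3, 9.8)


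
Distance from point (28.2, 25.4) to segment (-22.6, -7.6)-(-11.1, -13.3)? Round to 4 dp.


Project P onto AB: t = 1 (clamped to [0,1])
Closest point on segment: (-11.1, -13.3)
Distance: 55.156

55.156


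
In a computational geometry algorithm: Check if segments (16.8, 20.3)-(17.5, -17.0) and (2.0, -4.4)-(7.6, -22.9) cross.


Cross products: d1=412.12, d2=216.19, d3=-569.33, d4=-373.4
d1*d2 < 0 and d3*d4 < 0? no

No, they don't intersect


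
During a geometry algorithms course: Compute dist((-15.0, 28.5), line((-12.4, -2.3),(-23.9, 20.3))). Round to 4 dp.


|cross product| = 295.44
|line direction| = sqrt(643.01) = 25.3576
Distance = 295.44/sqrt(643.01) = 11.6509

11.6509


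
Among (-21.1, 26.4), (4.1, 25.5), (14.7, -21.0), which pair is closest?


d(P0,P1) = 25.2161, d(P0,P2) = 59.4003, d(P1,P2) = 47.6929
Closest: P0 and P1

Closest pair: (-21.1, 26.4) and (4.1, 25.5), distance = 25.2161


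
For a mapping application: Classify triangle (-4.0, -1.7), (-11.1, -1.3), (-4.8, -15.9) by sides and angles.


Side lengths squared: AB^2=50.57, BC^2=252.85, CA^2=202.28
Sorted: [50.57, 202.28, 252.85]
By sides: Scalene, By angles: Right

Scalene, Right


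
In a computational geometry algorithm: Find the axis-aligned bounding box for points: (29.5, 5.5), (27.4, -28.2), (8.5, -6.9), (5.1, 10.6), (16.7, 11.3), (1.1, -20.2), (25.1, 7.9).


x range: [1.1, 29.5]
y range: [-28.2, 11.3]
Bounding box: (1.1,-28.2) to (29.5,11.3)

(1.1,-28.2) to (29.5,11.3)


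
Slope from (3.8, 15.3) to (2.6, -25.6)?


slope = (y2-y1)/(x2-x1) = ((-25.6)-15.3)/(2.6-3.8) = (-40.9)/(-1.2) = 34.0833

34.0833


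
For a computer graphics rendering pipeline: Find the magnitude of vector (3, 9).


|u| = sqrt(3^2 + 9^2) = sqrt(90) = 9.4868

9.4868


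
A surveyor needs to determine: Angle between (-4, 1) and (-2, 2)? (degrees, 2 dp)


u.v = 10, |u| = sqrt(17) = 4.1231, |v| = sqrt(8) = 2.8284
cos(theta) = u.v/(|u||v|) = 10/sqrt(136) = 0.857493
theta = acos(0.857493) = 30.96 degrees

30.96 degrees


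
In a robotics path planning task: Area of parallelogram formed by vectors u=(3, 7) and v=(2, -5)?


|u x v| = |3*(-5) - 7*2|
= |(-15) - 14| = 29

29


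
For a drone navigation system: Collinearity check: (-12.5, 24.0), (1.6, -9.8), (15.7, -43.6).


Cross product: (1.6-(-12.5))*((-43.6)-24) - ((-9.8)-24)*(15.7-(-12.5))
= 0

Yes, collinear


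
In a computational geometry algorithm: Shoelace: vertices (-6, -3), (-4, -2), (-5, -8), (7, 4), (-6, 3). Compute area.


Shoelace sum: ((-6)*(-2) - (-4)*(-3)) + ((-4)*(-8) - (-5)*(-2)) + ((-5)*4 - 7*(-8)) + (7*3 - (-6)*4) + ((-6)*(-3) - (-6)*3)
= 139
Area = |139|/2 = 69.5

69.5


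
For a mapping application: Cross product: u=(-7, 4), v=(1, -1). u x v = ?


u x v = u_x*v_y - u_y*v_x = (-7)*(-1) - 4*1
= 7 - 4 = 3

3


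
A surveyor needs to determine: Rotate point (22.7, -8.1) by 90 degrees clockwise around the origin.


90° CW: (x,y) -> (y, -x)
(22.7,-8.1) -> (-8.1, -22.7)

(-8.1, -22.7)


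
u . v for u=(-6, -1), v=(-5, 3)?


u . v = u_x*v_x + u_y*v_y = (-6)*(-5) + (-1)*3
= 30 + (-3) = 27

27


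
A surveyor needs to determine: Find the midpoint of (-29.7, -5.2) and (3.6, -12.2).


M = (((-29.7)+3.6)/2, ((-5.2)+(-12.2))/2)
= (-13.05, -8.7)

(-13.05, -8.7)


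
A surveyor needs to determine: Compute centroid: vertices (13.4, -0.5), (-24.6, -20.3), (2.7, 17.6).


Centroid = ((x_A+x_B+x_C)/3, (y_A+y_B+y_C)/3)
= ((13.4+(-24.6)+2.7)/3, ((-0.5)+(-20.3)+17.6)/3)
= (-2.8333, -1.0667)

(-2.8333, -1.0667)


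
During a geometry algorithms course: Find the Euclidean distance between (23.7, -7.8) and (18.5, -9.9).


dx=-5.2, dy=-2.1
d^2 = (-5.2)^2 + (-2.1)^2 = 31.45
d = sqrt(31.45) = 5.608

5.608


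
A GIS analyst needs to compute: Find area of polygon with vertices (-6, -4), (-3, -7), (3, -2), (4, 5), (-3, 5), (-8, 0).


Shoelace sum: ((-6)*(-7) - (-3)*(-4)) + ((-3)*(-2) - 3*(-7)) + (3*5 - 4*(-2)) + (4*5 - (-3)*5) + ((-3)*0 - (-8)*5) + ((-8)*(-4) - (-6)*0)
= 187
Area = |187|/2 = 93.5

93.5


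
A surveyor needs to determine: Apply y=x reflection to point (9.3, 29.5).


Reflection over y=x: (x,y) -> (y,x)
(9.3, 29.5) -> (29.5, 9.3)

(29.5, 9.3)


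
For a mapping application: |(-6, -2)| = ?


|u| = sqrt((-6)^2 + (-2)^2) = sqrt(40) = 6.3246

6.3246


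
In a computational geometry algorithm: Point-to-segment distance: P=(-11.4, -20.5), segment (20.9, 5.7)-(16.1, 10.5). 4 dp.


Project P onto AB: t = 0.6354 (clamped to [0,1])
Closest point on segment: (17.85, 8.75)
Distance: 41.3657

41.3657


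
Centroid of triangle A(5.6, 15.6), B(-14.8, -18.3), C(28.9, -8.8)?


Centroid = ((x_A+x_B+x_C)/3, (y_A+y_B+y_C)/3)
= ((5.6+(-14.8)+28.9)/3, (15.6+(-18.3)+(-8.8))/3)
= (6.5667, -3.8333)

(6.5667, -3.8333)


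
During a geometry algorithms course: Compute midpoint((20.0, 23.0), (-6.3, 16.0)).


M = ((20+(-6.3))/2, (23+16)/2)
= (6.85, 19.5)

(6.85, 19.5)


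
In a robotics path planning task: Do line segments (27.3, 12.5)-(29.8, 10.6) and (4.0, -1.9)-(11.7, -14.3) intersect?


Cross products: d1=399.8, d2=416.17, d3=-80.27, d4=-96.64
d1*d2 < 0 and d3*d4 < 0? no

No, they don't intersect


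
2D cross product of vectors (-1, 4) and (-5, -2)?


u x v = u_x*v_y - u_y*v_x = (-1)*(-2) - 4*(-5)
= 2 - (-20) = 22

22


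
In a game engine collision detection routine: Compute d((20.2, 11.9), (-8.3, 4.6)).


dx=-28.5, dy=-7.3
d^2 = (-28.5)^2 + (-7.3)^2 = 865.54
d = sqrt(865.54) = 29.4201

29.4201


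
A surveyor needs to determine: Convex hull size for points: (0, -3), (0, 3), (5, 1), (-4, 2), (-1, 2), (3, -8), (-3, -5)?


Convex hull vertices (CCW): (-4, 2), (-3, -5), (3, -8), (5, 1), (0, 3)
Count = 5

5


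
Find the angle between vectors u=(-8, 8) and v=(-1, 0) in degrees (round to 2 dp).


u.v = 8, |u| = sqrt(128) = 11.3137, |v| = sqrt(1) = 1
cos(theta) = u.v/(|u||v|) = 8/sqrt(128) = 0.707107
theta = acos(0.707107) = 45 degrees

45 degrees


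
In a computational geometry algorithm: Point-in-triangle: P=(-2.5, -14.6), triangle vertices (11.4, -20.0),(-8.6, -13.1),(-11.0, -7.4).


Cross products: AB x AP = -12.09, BC x BP = -31.17, CA x CP = -54.18
All same sign? yes

Yes, inside


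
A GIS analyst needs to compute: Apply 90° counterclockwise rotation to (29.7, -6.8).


90° CCW: (x,y) -> (-y, x)
(29.7,-6.8) -> (6.8, 29.7)

(6.8, 29.7)


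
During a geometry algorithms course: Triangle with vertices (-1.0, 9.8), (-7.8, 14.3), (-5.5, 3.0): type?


Side lengths squared: AB^2=66.49, BC^2=132.98, CA^2=66.49
Sorted: [66.49, 66.49, 132.98]
By sides: Isosceles, By angles: Right

Isosceles, Right


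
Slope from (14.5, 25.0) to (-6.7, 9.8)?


slope = (y2-y1)/(x2-x1) = (9.8-25)/((-6.7)-14.5) = (-15.2)/(-21.2) = 0.717

0.717


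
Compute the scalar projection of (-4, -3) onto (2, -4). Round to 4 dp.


u.v = 4, |v| = sqrt(20) = 4.4721
Scalar projection = u.v / |v| = 4 / sqrt(20) = 0.8944

0.8944


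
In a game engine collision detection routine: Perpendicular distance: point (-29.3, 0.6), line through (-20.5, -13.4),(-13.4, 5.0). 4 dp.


|cross product| = 261.32
|line direction| = sqrt(388.97) = 19.7223
Distance = 261.32/sqrt(388.97) = 13.25

13.25


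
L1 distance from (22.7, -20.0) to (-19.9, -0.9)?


|22.7-(-19.9)| + |(-20)-(-0.9)| = 42.6 + 19.1 = 61.7

61.7


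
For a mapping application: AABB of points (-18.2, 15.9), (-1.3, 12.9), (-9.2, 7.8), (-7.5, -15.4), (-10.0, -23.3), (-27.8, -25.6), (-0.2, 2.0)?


x range: [-27.8, -0.2]
y range: [-25.6, 15.9]
Bounding box: (-27.8,-25.6) to (-0.2,15.9)

(-27.8,-25.6) to (-0.2,15.9)


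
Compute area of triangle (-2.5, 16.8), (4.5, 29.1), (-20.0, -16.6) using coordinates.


Area = |x_A(y_B-y_C) + x_B(y_C-y_A) + x_C(y_A-y_B)|/2
= |(-114.25) + (-150.3) + 246|/2
= 18.55/2 = 9.275

9.275


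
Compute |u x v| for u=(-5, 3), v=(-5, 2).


|u x v| = |(-5)*2 - 3*(-5)|
= |(-10) - (-15)| = 5

5


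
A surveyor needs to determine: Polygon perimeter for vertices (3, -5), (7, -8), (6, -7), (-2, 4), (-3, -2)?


Sides: (3, -5)->(7, -8): sqrt(25) = 5, (7, -8)->(6, -7): sqrt(2) = 1.414214, (6, -7)->(-2, 4): sqrt(185) = 13.601471, (-2, 4)->(-3, -2): sqrt(37) = 6.082763, (-3, -2)->(3, -5): sqrt(45) = 6.708204
Sum = 32.806652
Perimeter = 32.8067

32.8067


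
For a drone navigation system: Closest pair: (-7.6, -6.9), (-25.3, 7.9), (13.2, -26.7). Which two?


d(P0,P1) = 23.0723, d(P0,P2) = 28.7172, d(P1,P2) = 51.763
Closest: P0 and P1

Closest pair: (-7.6, -6.9) and (-25.3, 7.9), distance = 23.0723


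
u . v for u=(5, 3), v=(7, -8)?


u . v = u_x*v_x + u_y*v_y = 5*7 + 3*(-8)
= 35 + (-24) = 11

11


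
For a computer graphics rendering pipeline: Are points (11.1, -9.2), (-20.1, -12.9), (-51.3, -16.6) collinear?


Cross product: ((-20.1)-11.1)*((-16.6)-(-9.2)) - ((-12.9)-(-9.2))*((-51.3)-11.1)
= 0

Yes, collinear


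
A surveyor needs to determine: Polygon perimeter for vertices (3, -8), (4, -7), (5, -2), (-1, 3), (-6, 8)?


Sides: (3, -8)->(4, -7): sqrt(2) = 1.414214, (4, -7)->(5, -2): sqrt(26) = 5.09902, (5, -2)->(-1, 3): sqrt(61) = 7.81025, (-1, 3)->(-6, 8): sqrt(50) = 7.071068, (-6, 8)->(3, -8): sqrt(337) = 18.35756
Sum = 39.752112
Perimeter = 39.7521

39.7521


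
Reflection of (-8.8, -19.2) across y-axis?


Reflection over y-axis: (x,y) -> (-x,y)
(-8.8, -19.2) -> (8.8, -19.2)

(8.8, -19.2)


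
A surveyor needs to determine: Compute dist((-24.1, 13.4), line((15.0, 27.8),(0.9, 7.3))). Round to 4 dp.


|cross product| = 598.51
|line direction| = sqrt(619.06) = 24.8809
Distance = 598.51/sqrt(619.06) = 24.055

24.055


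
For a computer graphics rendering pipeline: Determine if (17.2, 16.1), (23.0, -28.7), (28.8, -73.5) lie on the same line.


Cross product: (23-17.2)*((-73.5)-16.1) - ((-28.7)-16.1)*(28.8-17.2)
= 0

Yes, collinear


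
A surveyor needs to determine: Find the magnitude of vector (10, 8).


|u| = sqrt(10^2 + 8^2) = sqrt(164) = 12.8062

12.8062


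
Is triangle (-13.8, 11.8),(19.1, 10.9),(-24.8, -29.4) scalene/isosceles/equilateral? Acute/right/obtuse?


Side lengths squared: AB^2=1083.22, BC^2=3551.3, CA^2=1818.44
Sorted: [1083.22, 1818.44, 3551.3]
By sides: Scalene, By angles: Obtuse

Scalene, Obtuse


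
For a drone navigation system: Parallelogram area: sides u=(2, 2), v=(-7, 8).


|u x v| = |2*8 - 2*(-7)|
= |16 - (-14)| = 30

30


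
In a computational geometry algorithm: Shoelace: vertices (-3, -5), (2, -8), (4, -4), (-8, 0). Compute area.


Shoelace sum: ((-3)*(-8) - 2*(-5)) + (2*(-4) - 4*(-8)) + (4*0 - (-8)*(-4)) + ((-8)*(-5) - (-3)*0)
= 66
Area = |66|/2 = 33

33


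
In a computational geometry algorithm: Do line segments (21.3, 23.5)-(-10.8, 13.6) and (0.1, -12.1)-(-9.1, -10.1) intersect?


Cross products: d1=-369.92, d2=-214.64, d3=932.88, d4=777.6
d1*d2 < 0 and d3*d4 < 0? no

No, they don't intersect


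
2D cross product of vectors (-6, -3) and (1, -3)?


u x v = u_x*v_y - u_y*v_x = (-6)*(-3) - (-3)*1
= 18 - (-3) = 21

21


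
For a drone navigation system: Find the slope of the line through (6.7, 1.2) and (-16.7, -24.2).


slope = (y2-y1)/(x2-x1) = ((-24.2)-1.2)/((-16.7)-6.7) = (-25.4)/(-23.4) = 1.0855

1.0855


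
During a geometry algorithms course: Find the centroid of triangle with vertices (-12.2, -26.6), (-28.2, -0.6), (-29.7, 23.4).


Centroid = ((x_A+x_B+x_C)/3, (y_A+y_B+y_C)/3)
= (((-12.2)+(-28.2)+(-29.7))/3, ((-26.6)+(-0.6)+23.4)/3)
= (-23.3667, -1.2667)

(-23.3667, -1.2667)


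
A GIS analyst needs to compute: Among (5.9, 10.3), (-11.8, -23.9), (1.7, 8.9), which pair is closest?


d(P0,P1) = 38.5088, d(P0,P2) = 4.4272, d(P1,P2) = 35.4696
Closest: P0 and P2

Closest pair: (5.9, 10.3) and (1.7, 8.9), distance = 4.4272


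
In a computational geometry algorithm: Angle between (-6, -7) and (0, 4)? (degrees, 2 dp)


u.v = -28, |u| = sqrt(85) = 9.2195, |v| = sqrt(16) = 4
cos(theta) = u.v/(|u||v|) = -28/sqrt(1360) = -0.759257
theta = acos(-0.759257) = 139.4 degrees

139.4 degrees


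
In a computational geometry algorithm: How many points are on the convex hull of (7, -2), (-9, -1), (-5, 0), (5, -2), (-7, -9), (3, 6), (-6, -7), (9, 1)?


Convex hull vertices (CCW): (-9, -1), (-7, -9), (7, -2), (9, 1), (3, 6)
Count = 5

5


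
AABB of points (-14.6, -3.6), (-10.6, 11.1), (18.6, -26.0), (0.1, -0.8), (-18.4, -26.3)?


x range: [-18.4, 18.6]
y range: [-26.3, 11.1]
Bounding box: (-18.4,-26.3) to (18.6,11.1)

(-18.4,-26.3) to (18.6,11.1)


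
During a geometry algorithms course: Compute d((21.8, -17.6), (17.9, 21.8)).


dx=-3.9, dy=39.4
d^2 = (-3.9)^2 + 39.4^2 = 1567.57
d = sqrt(1567.57) = 39.5925

39.5925


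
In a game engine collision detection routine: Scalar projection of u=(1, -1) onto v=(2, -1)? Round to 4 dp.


u.v = 3, |v| = sqrt(5) = 2.2361
Scalar projection = u.v / |v| = 3 / sqrt(5) = 1.3416

1.3416


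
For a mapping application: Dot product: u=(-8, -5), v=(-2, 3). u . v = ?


u . v = u_x*v_x + u_y*v_y = (-8)*(-2) + (-5)*3
= 16 + (-15) = 1

1


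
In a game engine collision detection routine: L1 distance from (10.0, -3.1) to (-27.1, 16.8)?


|10-(-27.1)| + |(-3.1)-16.8| = 37.1 + 19.9 = 57

57


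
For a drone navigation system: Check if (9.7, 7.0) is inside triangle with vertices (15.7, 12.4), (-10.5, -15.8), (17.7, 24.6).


Cross products: AB x AP = -27.72, BC x BP = -173.12, CA x CP = -62.4
All same sign? yes

Yes, inside


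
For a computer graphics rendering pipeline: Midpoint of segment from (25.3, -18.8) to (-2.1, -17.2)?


M = ((25.3+(-2.1))/2, ((-18.8)+(-17.2))/2)
= (11.6, -18)

(11.6, -18)


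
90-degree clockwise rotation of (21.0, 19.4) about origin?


90° CW: (x,y) -> (y, -x)
(21,19.4) -> (19.4, -21)

(19.4, -21)


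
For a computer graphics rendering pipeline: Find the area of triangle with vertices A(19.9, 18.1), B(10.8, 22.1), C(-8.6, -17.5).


Area = |x_A(y_B-y_C) + x_B(y_C-y_A) + x_C(y_A-y_B)|/2
= |788.04 + (-384.48) + 34.4|/2
= 437.96/2 = 218.98

218.98


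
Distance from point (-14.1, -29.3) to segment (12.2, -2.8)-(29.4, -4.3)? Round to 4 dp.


Project P onto AB: t = 0 (clamped to [0,1])
Closest point on segment: (12.2, -2.8)
Distance: 37.3355

37.3355


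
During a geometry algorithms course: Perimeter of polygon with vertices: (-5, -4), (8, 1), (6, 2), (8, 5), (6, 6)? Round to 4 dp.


Sides: (-5, -4)->(8, 1): sqrt(194) = 13.928388, (8, 1)->(6, 2): sqrt(5) = 2.236068, (6, 2)->(8, 5): sqrt(13) = 3.605551, (8, 5)->(6, 6): sqrt(5) = 2.236068, (6, 6)->(-5, -4): sqrt(221) = 14.866069
Sum = 36.872144
Perimeter = 36.8721

36.8721


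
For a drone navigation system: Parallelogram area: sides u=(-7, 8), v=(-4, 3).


|u x v| = |(-7)*3 - 8*(-4)|
= |(-21) - (-32)| = 11

11


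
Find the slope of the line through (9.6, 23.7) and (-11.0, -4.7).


slope = (y2-y1)/(x2-x1) = ((-4.7)-23.7)/((-11)-9.6) = (-28.4)/(-20.6) = 1.3786

1.3786


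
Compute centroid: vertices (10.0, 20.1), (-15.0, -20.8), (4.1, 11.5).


Centroid = ((x_A+x_B+x_C)/3, (y_A+y_B+y_C)/3)
= ((10+(-15)+4.1)/3, (20.1+(-20.8)+11.5)/3)
= (-0.3, 3.6)

(-0.3, 3.6)


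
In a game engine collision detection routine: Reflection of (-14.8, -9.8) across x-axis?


Reflection over x-axis: (x,y) -> (x,-y)
(-14.8, -9.8) -> (-14.8, 9.8)

(-14.8, 9.8)


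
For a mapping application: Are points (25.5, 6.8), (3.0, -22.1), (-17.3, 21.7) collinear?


Cross product: (3-25.5)*(21.7-6.8) - ((-22.1)-6.8)*((-17.3)-25.5)
= -1572.17

No, not collinear


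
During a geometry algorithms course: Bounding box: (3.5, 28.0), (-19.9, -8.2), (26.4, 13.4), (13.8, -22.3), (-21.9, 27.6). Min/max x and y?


x range: [-21.9, 26.4]
y range: [-22.3, 28]
Bounding box: (-21.9,-22.3) to (26.4,28)

(-21.9,-22.3) to (26.4,28)


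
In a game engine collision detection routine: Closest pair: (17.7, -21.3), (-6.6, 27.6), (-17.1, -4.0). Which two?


d(P0,P1) = 54.6049, d(P0,P2) = 38.863, d(P1,P2) = 33.2988
Closest: P1 and P2

Closest pair: (-6.6, 27.6) and (-17.1, -4.0), distance = 33.2988


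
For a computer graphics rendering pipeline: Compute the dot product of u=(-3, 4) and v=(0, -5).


u . v = u_x*v_x + u_y*v_y = (-3)*0 + 4*(-5)
= 0 + (-20) = -20

-20


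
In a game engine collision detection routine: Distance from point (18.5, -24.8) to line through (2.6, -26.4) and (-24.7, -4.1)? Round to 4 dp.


|cross product| = 398.25
|line direction| = sqrt(1242.58) = 35.2502
Distance = 398.25/sqrt(1242.58) = 11.2978

11.2978


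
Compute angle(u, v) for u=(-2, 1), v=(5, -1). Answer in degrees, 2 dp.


u.v = -11, |u| = sqrt(5) = 2.2361, |v| = sqrt(26) = 5.099
cos(theta) = u.v/(|u||v|) = -11/sqrt(130) = -0.964764
theta = acos(-0.964764) = 164.74 degrees

164.74 degrees


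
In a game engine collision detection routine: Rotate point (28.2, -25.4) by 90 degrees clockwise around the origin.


90° CW: (x,y) -> (y, -x)
(28.2,-25.4) -> (-25.4, -28.2)

(-25.4, -28.2)


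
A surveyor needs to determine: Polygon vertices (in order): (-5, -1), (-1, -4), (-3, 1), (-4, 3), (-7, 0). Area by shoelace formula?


Shoelace sum: ((-5)*(-4) - (-1)*(-1)) + ((-1)*1 - (-3)*(-4)) + ((-3)*3 - (-4)*1) + ((-4)*0 - (-7)*3) + ((-7)*(-1) - (-5)*0)
= 29
Area = |29|/2 = 14.5

14.5


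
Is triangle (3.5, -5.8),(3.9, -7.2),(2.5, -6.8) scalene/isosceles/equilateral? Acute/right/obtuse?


Side lengths squared: AB^2=2.12, BC^2=2.12, CA^2=2
Sorted: [2, 2.12, 2.12]
By sides: Isosceles, By angles: Acute

Isosceles, Acute


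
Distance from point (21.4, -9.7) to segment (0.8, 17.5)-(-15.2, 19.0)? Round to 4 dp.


Project P onto AB: t = 0 (clamped to [0,1])
Closest point on segment: (0.8, 17.5)
Distance: 34.1204

34.1204


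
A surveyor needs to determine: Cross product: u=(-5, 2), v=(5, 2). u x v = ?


u x v = u_x*v_y - u_y*v_x = (-5)*2 - 2*5
= (-10) - 10 = -20

-20


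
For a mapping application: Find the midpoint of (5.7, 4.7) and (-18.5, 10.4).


M = ((5.7+(-18.5))/2, (4.7+10.4)/2)
= (-6.4, 7.55)

(-6.4, 7.55)


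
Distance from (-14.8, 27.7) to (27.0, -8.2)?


dx=41.8, dy=-35.9
d^2 = 41.8^2 + (-35.9)^2 = 3036.05
d = sqrt(3036.05) = 55.1004

55.1004


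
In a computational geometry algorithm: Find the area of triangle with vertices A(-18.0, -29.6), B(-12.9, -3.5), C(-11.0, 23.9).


Area = |x_A(y_B-y_C) + x_B(y_C-y_A) + x_C(y_A-y_B)|/2
= |493.2 + (-690.15) + 287.1|/2
= 90.15/2 = 45.075

45.075


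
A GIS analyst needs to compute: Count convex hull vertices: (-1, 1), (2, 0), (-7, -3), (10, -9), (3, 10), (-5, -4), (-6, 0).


Convex hull vertices (CCW): (-7, -3), (-5, -4), (10, -9), (3, 10), (-6, 0)
Count = 5

5


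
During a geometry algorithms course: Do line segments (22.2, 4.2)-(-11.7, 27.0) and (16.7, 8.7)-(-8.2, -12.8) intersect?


Cross products: d1=230.3, d2=-1066.27, d3=-27.15, d4=1269.42
d1*d2 < 0 and d3*d4 < 0? yes

Yes, they intersect


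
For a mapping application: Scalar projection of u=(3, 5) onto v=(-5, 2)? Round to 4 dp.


u.v = -5, |v| = sqrt(29) = 5.3852
Scalar projection = u.v / |v| = -5 / sqrt(29) = -0.9285

-0.9285


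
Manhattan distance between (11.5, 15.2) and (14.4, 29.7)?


|11.5-14.4| + |15.2-29.7| = 2.9 + 14.5 = 17.4

17.4


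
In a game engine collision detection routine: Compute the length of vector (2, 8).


|u| = sqrt(2^2 + 8^2) = sqrt(68) = 8.2462

8.2462


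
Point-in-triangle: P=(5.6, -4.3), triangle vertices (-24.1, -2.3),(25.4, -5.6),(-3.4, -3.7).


Cross products: AB x AP = -0.99, BC x BP = 0.18, CA x CP = -0.18
All same sign? no

No, outside


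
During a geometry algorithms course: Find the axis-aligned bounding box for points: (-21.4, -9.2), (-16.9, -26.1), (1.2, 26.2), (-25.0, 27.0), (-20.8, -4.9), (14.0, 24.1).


x range: [-25, 14]
y range: [-26.1, 27]
Bounding box: (-25,-26.1) to (14,27)

(-25,-26.1) to (14,27)


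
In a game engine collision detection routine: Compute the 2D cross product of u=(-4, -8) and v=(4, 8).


u x v = u_x*v_y - u_y*v_x = (-4)*8 - (-8)*4
= (-32) - (-32) = 0

0


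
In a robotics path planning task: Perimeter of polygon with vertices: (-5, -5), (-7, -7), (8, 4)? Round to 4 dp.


Sides: (-5, -5)->(-7, -7): sqrt(8) = 2.828427, (-7, -7)->(8, 4): sqrt(346) = 18.601075, (8, 4)->(-5, -5): sqrt(250) = 15.811388
Sum = 37.24089
Perimeter = 37.2409

37.2409


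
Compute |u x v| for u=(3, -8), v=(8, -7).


|u x v| = |3*(-7) - (-8)*8|
= |(-21) - (-64)| = 43

43


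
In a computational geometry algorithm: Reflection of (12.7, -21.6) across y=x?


Reflection over y=x: (x,y) -> (y,x)
(12.7, -21.6) -> (-21.6, 12.7)

(-21.6, 12.7)


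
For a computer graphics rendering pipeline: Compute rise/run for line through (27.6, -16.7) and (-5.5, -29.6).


slope = (y2-y1)/(x2-x1) = ((-29.6)-(-16.7))/((-5.5)-27.6) = (-12.9)/(-33.1) = 0.3897

0.3897


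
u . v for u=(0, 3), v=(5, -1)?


u . v = u_x*v_x + u_y*v_y = 0*5 + 3*(-1)
= 0 + (-3) = -3

-3


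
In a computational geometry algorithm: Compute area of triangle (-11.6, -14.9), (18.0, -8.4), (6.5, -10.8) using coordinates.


Area = |x_A(y_B-y_C) + x_B(y_C-y_A) + x_C(y_A-y_B)|/2
= |(-27.84) + 73.8 + (-42.25)|/2
= 3.71/2 = 1.855

1.855


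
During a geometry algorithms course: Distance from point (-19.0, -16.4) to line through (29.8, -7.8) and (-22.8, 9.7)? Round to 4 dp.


|cross product| = 1306.36
|line direction| = sqrt(3073.01) = 55.4347
Distance = 1306.36/sqrt(3073.01) = 23.5657

23.5657


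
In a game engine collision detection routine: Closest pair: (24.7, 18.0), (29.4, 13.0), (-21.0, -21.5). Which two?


d(P0,P1) = 6.8622, d(P0,P2) = 60.4048, d(P1,P2) = 61.0771
Closest: P0 and P1

Closest pair: (24.7, 18.0) and (29.4, 13.0), distance = 6.8622


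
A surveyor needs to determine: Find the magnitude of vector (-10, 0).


|u| = sqrt((-10)^2 + 0^2) = sqrt(100) = 10

10


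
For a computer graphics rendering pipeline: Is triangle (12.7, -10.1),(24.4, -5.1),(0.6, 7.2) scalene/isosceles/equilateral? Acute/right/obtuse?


Side lengths squared: AB^2=161.89, BC^2=717.73, CA^2=445.7
Sorted: [161.89, 445.7, 717.73]
By sides: Scalene, By angles: Obtuse

Scalene, Obtuse


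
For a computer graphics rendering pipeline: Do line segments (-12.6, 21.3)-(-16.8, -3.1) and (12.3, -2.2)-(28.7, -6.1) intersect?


Cross products: d1=288.29, d2=-128.25, d3=706.26, d4=1122.8
d1*d2 < 0 and d3*d4 < 0? no

No, they don't intersect


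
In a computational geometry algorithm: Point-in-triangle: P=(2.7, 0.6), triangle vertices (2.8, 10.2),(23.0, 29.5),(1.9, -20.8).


Cross products: AB x AP = -191.99, BC x BP = -411.3, CA x CP = -5.54
All same sign? yes

Yes, inside


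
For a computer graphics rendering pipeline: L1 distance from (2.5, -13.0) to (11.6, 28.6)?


|2.5-11.6| + |(-13)-28.6| = 9.1 + 41.6 = 50.7

50.7


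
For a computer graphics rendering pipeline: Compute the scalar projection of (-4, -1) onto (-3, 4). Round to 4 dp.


u.v = 8, |v| = sqrt(25) = 5
Scalar projection = u.v / |v| = 8 / sqrt(25) = 1.6

1.6


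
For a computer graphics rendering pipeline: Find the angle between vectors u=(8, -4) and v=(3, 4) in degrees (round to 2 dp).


u.v = 8, |u| = sqrt(80) = 8.9443, |v| = sqrt(25) = 5
cos(theta) = u.v/(|u||v|) = 8/sqrt(2000) = 0.178885
theta = acos(0.178885) = 79.7 degrees

79.7 degrees


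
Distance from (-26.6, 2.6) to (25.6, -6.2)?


dx=52.2, dy=-8.8
d^2 = 52.2^2 + (-8.8)^2 = 2802.28
d = sqrt(2802.28) = 52.9366

52.9366


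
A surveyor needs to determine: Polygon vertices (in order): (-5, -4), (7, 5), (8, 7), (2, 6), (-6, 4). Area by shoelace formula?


Shoelace sum: ((-5)*5 - 7*(-4)) + (7*7 - 8*5) + (8*6 - 2*7) + (2*4 - (-6)*6) + ((-6)*(-4) - (-5)*4)
= 134
Area = |134|/2 = 67

67


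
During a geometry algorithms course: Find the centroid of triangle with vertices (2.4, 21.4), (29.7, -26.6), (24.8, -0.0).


Centroid = ((x_A+x_B+x_C)/3, (y_A+y_B+y_C)/3)
= ((2.4+29.7+24.8)/3, (21.4+(-26.6)+0)/3)
= (18.9667, -1.7333)

(18.9667, -1.7333)


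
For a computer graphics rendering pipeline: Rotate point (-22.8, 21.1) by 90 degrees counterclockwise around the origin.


90° CCW: (x,y) -> (-y, x)
(-22.8,21.1) -> (-21.1, -22.8)

(-21.1, -22.8)


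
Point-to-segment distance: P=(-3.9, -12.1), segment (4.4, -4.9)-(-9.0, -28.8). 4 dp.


Project P onto AB: t = 0.3773 (clamped to [0,1])
Closest point on segment: (-0.6564, -13.9186)
Distance: 3.7186

3.7186


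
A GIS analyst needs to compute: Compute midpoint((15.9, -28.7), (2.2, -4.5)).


M = ((15.9+2.2)/2, ((-28.7)+(-4.5))/2)
= (9.05, -16.6)

(9.05, -16.6)


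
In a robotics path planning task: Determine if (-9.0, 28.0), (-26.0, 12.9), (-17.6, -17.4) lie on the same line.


Cross product: ((-26)-(-9))*((-17.4)-28) - (12.9-28)*((-17.6)-(-9))
= 641.94

No, not collinear


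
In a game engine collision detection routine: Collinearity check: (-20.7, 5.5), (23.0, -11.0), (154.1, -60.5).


Cross product: (23-(-20.7))*((-60.5)-5.5) - ((-11)-5.5)*(154.1-(-20.7))
= 0

Yes, collinear


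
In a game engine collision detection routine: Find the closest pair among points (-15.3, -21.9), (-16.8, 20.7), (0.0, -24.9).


d(P0,P1) = 42.6264, d(P0,P2) = 15.5913, d(P1,P2) = 48.5963
Closest: P0 and P2

Closest pair: (-15.3, -21.9) and (0.0, -24.9), distance = 15.5913


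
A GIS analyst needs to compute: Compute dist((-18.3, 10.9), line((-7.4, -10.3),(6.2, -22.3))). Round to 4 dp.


|cross product| = 157.52
|line direction| = sqrt(328.96) = 18.1373
Distance = 157.52/sqrt(328.96) = 8.6849

8.6849


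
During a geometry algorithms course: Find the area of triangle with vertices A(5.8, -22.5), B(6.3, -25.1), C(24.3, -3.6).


Area = |x_A(y_B-y_C) + x_B(y_C-y_A) + x_C(y_A-y_B)|/2
= |(-124.7) + 119.07 + 63.18|/2
= 57.55/2 = 28.775

28.775


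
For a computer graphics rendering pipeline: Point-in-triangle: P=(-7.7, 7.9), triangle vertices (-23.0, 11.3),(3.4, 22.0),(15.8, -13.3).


Cross products: AB x AP = -253.47, BC x BP = -566.67, CA x CP = -244.46
All same sign? yes

Yes, inside


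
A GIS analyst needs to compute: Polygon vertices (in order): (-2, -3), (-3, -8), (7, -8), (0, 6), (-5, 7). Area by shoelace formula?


Shoelace sum: ((-2)*(-8) - (-3)*(-3)) + ((-3)*(-8) - 7*(-8)) + (7*6 - 0*(-8)) + (0*7 - (-5)*6) + ((-5)*(-3) - (-2)*7)
= 188
Area = |188|/2 = 94

94


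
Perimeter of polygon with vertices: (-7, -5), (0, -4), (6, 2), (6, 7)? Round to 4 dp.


Sides: (-7, -5)->(0, -4): sqrt(50) = 7.071068, (0, -4)->(6, 2): sqrt(72) = 8.485281, (6, 2)->(6, 7): sqrt(25) = 5, (6, 7)->(-7, -5): sqrt(313) = 17.691806
Sum = 38.248155
Perimeter = 38.2482

38.2482


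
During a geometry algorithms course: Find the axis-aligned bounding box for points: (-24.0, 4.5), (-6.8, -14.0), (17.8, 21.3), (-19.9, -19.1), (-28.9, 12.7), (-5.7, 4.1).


x range: [-28.9, 17.8]
y range: [-19.1, 21.3]
Bounding box: (-28.9,-19.1) to (17.8,21.3)

(-28.9,-19.1) to (17.8,21.3)


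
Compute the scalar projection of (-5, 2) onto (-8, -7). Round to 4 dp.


u.v = 26, |v| = sqrt(113) = 10.6301
Scalar projection = u.v / |v| = 26 / sqrt(113) = 2.4459

2.4459


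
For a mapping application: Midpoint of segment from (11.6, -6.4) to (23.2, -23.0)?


M = ((11.6+23.2)/2, ((-6.4)+(-23))/2)
= (17.4, -14.7)

(17.4, -14.7)


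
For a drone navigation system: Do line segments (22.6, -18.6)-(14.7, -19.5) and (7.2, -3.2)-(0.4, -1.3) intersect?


Cross products: d1=75.46, d2=96.59, d3=-135.52, d4=-156.65
d1*d2 < 0 and d3*d4 < 0? no

No, they don't intersect


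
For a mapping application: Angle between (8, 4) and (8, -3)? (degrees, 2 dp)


u.v = 52, |u| = sqrt(80) = 8.9443, |v| = sqrt(73) = 8.544
cos(theta) = u.v/(|u||v|) = 52/sqrt(5840) = 0.680451
theta = acos(0.680451) = 47.12 degrees

47.12 degrees


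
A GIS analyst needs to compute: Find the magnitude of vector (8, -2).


|u| = sqrt(8^2 + (-2)^2) = sqrt(68) = 8.2462

8.2462


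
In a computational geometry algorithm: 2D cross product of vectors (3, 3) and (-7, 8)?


u x v = u_x*v_y - u_y*v_x = 3*8 - 3*(-7)
= 24 - (-21) = 45

45


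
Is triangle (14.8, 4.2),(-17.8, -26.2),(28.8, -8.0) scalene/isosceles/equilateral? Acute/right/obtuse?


Side lengths squared: AB^2=1986.92, BC^2=2502.8, CA^2=344.84
Sorted: [344.84, 1986.92, 2502.8]
By sides: Scalene, By angles: Obtuse

Scalene, Obtuse


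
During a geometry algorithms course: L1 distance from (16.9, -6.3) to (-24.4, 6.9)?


|16.9-(-24.4)| + |(-6.3)-6.9| = 41.3 + 13.2 = 54.5

54.5


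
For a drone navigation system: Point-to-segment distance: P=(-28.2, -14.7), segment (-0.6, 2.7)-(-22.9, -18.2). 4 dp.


Project P onto AB: t = 1 (clamped to [0,1])
Closest point on segment: (-22.9, -18.2)
Distance: 6.3514

6.3514


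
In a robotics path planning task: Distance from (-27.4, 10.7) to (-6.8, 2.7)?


dx=20.6, dy=-8
d^2 = 20.6^2 + (-8)^2 = 488.36
d = sqrt(488.36) = 22.0989

22.0989


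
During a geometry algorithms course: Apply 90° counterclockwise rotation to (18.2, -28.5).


90° CCW: (x,y) -> (-y, x)
(18.2,-28.5) -> (28.5, 18.2)

(28.5, 18.2)


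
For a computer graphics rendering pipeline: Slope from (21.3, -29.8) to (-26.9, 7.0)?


slope = (y2-y1)/(x2-x1) = (7-(-29.8))/((-26.9)-21.3) = 36.8/(-48.2) = -0.7635

-0.7635


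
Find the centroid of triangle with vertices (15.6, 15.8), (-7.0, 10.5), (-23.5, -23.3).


Centroid = ((x_A+x_B+x_C)/3, (y_A+y_B+y_C)/3)
= ((15.6+(-7)+(-23.5))/3, (15.8+10.5+(-23.3))/3)
= (-4.9667, 1)

(-4.9667, 1)


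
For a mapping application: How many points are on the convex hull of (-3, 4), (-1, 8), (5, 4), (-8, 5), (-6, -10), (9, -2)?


Convex hull vertices (CCW): (-8, 5), (-6, -10), (9, -2), (5, 4), (-1, 8)
Count = 5

5


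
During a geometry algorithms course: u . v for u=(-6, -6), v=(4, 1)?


u . v = u_x*v_x + u_y*v_y = (-6)*4 + (-6)*1
= (-24) + (-6) = -30

-30


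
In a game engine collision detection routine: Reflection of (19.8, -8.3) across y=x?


Reflection over y=x: (x,y) -> (y,x)
(19.8, -8.3) -> (-8.3, 19.8)

(-8.3, 19.8)


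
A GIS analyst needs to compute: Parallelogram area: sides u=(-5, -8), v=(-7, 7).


|u x v| = |(-5)*7 - (-8)*(-7)|
= |(-35) - 56| = 91

91


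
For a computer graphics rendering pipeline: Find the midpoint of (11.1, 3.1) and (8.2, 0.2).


M = ((11.1+8.2)/2, (3.1+0.2)/2)
= (9.65, 1.65)

(9.65, 1.65)


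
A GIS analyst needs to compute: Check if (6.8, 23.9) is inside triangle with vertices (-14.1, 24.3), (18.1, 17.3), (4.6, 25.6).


Cross products: AB x AP = 133.42, BC x BP = 4.69, CA x CP = 34.65
All same sign? yes

Yes, inside


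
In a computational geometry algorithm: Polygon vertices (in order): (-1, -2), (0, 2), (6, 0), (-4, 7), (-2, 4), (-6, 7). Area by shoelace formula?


Shoelace sum: ((-1)*2 - 0*(-2)) + (0*0 - 6*2) + (6*7 - (-4)*0) + ((-4)*4 - (-2)*7) + ((-2)*7 - (-6)*4) + ((-6)*(-2) - (-1)*7)
= 55
Area = |55|/2 = 27.5

27.5


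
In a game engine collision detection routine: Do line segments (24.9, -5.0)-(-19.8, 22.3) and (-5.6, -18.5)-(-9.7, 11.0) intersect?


Cross products: d1=-955.1, d2=251.62, d3=1436.1, d4=229.38
d1*d2 < 0 and d3*d4 < 0? no

No, they don't intersect


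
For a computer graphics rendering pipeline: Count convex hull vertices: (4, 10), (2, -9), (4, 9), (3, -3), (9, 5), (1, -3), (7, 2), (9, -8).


Convex hull vertices (CCW): (1, -3), (2, -9), (9, -8), (9, 5), (4, 10)
Count = 5

5


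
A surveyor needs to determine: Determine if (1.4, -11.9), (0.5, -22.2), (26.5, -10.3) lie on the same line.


Cross product: (0.5-1.4)*((-10.3)-(-11.9)) - ((-22.2)-(-11.9))*(26.5-1.4)
= 257.09

No, not collinear


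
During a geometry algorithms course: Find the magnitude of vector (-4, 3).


|u| = sqrt((-4)^2 + 3^2) = sqrt(25) = 5

5


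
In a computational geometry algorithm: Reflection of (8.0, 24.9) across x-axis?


Reflection over x-axis: (x,y) -> (x,-y)
(8, 24.9) -> (8, -24.9)

(8, -24.9)


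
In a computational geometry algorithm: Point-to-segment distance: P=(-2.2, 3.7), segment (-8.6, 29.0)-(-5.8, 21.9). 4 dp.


Project P onto AB: t = 1 (clamped to [0,1])
Closest point on segment: (-5.8, 21.9)
Distance: 18.5526

18.5526


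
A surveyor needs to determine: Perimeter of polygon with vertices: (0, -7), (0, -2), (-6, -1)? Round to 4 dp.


Sides: (0, -7)->(0, -2): sqrt(25) = 5, (0, -2)->(-6, -1): sqrt(37) = 6.082763, (-6, -1)->(0, -7): sqrt(72) = 8.485281
Sum = 19.568044
Perimeter = 19.568

19.568


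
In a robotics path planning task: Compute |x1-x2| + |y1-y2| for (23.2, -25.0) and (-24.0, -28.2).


|23.2-(-24)| + |(-25)-(-28.2)| = 47.2 + 3.2 = 50.4

50.4


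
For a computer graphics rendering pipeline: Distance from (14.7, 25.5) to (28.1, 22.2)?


dx=13.4, dy=-3.3
d^2 = 13.4^2 + (-3.3)^2 = 190.45
d = sqrt(190.45) = 13.8004

13.8004
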